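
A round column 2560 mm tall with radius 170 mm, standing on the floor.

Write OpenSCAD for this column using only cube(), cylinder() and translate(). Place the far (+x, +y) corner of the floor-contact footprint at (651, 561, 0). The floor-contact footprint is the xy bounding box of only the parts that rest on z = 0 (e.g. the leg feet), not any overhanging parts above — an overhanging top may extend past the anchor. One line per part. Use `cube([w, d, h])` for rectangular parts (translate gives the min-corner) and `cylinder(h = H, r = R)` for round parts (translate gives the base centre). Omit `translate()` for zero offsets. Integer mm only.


translate([481, 391, 0]) cylinder(h = 2560, r = 170);


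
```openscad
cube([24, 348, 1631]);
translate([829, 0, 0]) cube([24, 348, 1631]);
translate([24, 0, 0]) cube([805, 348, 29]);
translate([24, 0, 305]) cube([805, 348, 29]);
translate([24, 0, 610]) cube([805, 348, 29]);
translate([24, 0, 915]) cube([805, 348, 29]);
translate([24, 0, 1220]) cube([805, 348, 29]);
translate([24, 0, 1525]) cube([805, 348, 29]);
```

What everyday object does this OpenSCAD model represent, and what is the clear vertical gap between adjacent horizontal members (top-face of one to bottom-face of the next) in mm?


A bookshelf. The clear shelf gap is 276 mm.

Two tall side panels with 6 horizontal boards between them — a bookshelf. The first two shelf undersides are at z = 0 and z = 305; with shelf thickness 29, the clear gap is 305 − 0 − 29 = 276 mm.


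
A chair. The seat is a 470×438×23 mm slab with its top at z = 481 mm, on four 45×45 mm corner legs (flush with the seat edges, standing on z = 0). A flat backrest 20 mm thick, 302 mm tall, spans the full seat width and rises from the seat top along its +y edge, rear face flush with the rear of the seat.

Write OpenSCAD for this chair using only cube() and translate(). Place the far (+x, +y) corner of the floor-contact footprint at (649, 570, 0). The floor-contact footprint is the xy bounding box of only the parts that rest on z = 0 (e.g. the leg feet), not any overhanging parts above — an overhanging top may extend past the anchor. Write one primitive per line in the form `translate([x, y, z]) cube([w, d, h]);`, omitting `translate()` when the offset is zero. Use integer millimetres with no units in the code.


translate([179, 132, 458]) cube([470, 438, 23]);
translate([179, 132, 0]) cube([45, 45, 458]);
translate([604, 132, 0]) cube([45, 45, 458]);
translate([179, 525, 0]) cube([45, 45, 458]);
translate([604, 525, 0]) cube([45, 45, 458]);
translate([179, 550, 481]) cube([470, 20, 302]);


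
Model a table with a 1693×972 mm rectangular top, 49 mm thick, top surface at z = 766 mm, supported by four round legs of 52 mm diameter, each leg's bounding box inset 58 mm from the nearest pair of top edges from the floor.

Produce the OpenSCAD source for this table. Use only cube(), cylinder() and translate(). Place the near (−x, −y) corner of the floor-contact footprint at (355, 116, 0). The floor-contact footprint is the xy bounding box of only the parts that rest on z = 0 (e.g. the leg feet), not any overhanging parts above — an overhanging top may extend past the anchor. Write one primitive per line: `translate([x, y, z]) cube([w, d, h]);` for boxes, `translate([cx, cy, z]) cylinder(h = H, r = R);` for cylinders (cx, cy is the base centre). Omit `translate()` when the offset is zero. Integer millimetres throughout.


translate([297, 58, 717]) cube([1693, 972, 49]);
translate([381, 142, 0]) cylinder(h = 717, r = 26);
translate([1906, 142, 0]) cylinder(h = 717, r = 26);
translate([381, 946, 0]) cylinder(h = 717, r = 26);
translate([1906, 946, 0]) cylinder(h = 717, r = 26);


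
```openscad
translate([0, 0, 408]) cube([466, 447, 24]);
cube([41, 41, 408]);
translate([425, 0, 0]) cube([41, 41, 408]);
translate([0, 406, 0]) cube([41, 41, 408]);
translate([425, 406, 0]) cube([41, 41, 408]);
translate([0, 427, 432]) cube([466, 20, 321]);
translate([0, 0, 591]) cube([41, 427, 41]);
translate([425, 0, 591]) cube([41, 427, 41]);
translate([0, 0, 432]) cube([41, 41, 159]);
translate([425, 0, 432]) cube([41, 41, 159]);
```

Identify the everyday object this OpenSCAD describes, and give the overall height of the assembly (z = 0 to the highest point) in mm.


A chair. The overall height is 753 mm.

A slab on four corner posts with a tall panel at the back — a chair. The seat slab sits at z = 408 with thickness 24, and the 321 mm backrest starts at the seat top, so the overall height is 408 + 24 + 321 = 753 mm.


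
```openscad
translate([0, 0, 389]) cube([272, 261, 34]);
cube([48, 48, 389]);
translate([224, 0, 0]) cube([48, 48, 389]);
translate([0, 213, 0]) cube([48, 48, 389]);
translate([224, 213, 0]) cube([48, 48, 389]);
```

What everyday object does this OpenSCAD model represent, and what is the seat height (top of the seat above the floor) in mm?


A stool. The seat height is 423 mm.

A 272×261×34 slab at z = 389 on four corner posts — a stool. The seat top is 389 + 34 = 423 mm.


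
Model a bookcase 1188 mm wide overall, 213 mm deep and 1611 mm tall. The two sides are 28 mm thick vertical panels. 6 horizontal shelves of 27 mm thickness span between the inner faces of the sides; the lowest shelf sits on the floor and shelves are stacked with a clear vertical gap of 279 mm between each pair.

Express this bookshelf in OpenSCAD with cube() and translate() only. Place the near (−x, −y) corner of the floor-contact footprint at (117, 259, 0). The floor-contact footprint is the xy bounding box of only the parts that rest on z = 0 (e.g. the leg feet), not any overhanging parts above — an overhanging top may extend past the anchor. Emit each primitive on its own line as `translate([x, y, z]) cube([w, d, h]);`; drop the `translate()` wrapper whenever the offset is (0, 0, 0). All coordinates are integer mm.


translate([117, 259, 0]) cube([28, 213, 1611]);
translate([1277, 259, 0]) cube([28, 213, 1611]);
translate([145, 259, 0]) cube([1132, 213, 27]);
translate([145, 259, 306]) cube([1132, 213, 27]);
translate([145, 259, 612]) cube([1132, 213, 27]);
translate([145, 259, 918]) cube([1132, 213, 27]);
translate([145, 259, 1224]) cube([1132, 213, 27]);
translate([145, 259, 1530]) cube([1132, 213, 27]);


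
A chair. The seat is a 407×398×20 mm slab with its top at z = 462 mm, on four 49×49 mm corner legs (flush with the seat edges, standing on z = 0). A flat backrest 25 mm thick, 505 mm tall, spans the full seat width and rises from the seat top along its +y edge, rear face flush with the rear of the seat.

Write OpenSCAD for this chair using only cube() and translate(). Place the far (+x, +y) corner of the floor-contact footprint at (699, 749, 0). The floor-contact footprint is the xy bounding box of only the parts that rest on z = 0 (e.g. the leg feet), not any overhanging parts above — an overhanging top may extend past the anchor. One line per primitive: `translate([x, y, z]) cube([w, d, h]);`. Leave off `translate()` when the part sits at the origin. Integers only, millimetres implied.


translate([292, 351, 442]) cube([407, 398, 20]);
translate([292, 351, 0]) cube([49, 49, 442]);
translate([650, 351, 0]) cube([49, 49, 442]);
translate([292, 700, 0]) cube([49, 49, 442]);
translate([650, 700, 0]) cube([49, 49, 442]);
translate([292, 724, 462]) cube([407, 25, 505]);


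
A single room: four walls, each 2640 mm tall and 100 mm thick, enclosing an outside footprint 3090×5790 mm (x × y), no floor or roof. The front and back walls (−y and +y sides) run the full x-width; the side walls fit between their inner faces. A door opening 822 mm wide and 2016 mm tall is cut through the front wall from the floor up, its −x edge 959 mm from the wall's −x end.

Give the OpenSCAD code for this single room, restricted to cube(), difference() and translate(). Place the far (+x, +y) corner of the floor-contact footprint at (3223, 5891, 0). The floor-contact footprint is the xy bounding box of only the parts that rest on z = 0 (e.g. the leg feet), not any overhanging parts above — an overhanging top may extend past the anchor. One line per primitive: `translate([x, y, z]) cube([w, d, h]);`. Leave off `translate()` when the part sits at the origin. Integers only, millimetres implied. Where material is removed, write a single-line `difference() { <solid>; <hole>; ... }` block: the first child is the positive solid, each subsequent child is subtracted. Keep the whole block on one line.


difference() { translate([133, 101, 0]) cube([3090, 100, 2640]); translate([1092, 101, 0]) cube([822, 100, 2016]); }
translate([133, 5791, 0]) cube([3090, 100, 2640]);
translate([133, 201, 0]) cube([100, 5590, 2640]);
translate([3123, 201, 0]) cube([100, 5590, 2640]);


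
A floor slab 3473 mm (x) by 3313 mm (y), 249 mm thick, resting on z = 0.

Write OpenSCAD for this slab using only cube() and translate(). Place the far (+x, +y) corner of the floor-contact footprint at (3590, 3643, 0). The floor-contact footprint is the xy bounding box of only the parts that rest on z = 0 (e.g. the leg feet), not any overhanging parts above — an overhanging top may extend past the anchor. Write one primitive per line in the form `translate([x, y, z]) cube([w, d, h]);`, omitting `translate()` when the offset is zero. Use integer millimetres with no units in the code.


translate([117, 330, 0]) cube([3473, 3313, 249]);


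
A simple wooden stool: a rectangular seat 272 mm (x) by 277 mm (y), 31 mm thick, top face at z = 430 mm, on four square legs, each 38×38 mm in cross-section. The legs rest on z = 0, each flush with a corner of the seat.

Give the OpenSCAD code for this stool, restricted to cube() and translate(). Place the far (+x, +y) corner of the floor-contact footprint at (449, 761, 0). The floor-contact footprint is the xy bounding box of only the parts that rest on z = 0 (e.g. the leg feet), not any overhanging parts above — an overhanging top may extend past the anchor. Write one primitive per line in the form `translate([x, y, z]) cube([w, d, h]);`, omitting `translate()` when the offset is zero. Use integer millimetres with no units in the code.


translate([177, 484, 399]) cube([272, 277, 31]);
translate([177, 484, 0]) cube([38, 38, 399]);
translate([411, 484, 0]) cube([38, 38, 399]);
translate([177, 723, 0]) cube([38, 38, 399]);
translate([411, 723, 0]) cube([38, 38, 399]);


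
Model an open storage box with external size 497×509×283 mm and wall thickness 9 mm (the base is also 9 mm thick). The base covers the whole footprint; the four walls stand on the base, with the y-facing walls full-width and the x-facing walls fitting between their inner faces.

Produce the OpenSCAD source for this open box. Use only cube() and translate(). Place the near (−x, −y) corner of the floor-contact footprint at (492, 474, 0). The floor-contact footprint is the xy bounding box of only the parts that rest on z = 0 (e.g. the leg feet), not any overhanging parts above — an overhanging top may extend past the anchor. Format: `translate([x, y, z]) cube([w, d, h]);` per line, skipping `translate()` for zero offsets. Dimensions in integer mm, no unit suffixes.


translate([492, 474, 0]) cube([497, 509, 9]);
translate([492, 474, 9]) cube([497, 9, 274]);
translate([492, 974, 9]) cube([497, 9, 274]);
translate([492, 483, 9]) cube([9, 491, 274]);
translate([980, 483, 9]) cube([9, 491, 274]);


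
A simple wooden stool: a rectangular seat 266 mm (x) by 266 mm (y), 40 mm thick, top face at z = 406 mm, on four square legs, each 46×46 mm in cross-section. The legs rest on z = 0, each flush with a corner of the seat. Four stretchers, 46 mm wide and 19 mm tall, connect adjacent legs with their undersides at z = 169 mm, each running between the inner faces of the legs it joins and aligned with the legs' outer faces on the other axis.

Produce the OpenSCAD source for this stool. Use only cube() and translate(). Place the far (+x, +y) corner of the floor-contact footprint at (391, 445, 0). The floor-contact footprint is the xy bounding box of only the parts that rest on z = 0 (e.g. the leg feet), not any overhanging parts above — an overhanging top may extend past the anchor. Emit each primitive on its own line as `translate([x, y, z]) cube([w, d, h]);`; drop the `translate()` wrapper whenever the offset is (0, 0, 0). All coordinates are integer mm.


translate([125, 179, 366]) cube([266, 266, 40]);
translate([125, 179, 0]) cube([46, 46, 366]);
translate([345, 179, 0]) cube([46, 46, 366]);
translate([125, 399, 0]) cube([46, 46, 366]);
translate([345, 399, 0]) cube([46, 46, 366]);
translate([171, 179, 169]) cube([174, 46, 19]);
translate([171, 399, 169]) cube([174, 46, 19]);
translate([125, 225, 169]) cube([46, 174, 19]);
translate([345, 225, 169]) cube([46, 174, 19]);


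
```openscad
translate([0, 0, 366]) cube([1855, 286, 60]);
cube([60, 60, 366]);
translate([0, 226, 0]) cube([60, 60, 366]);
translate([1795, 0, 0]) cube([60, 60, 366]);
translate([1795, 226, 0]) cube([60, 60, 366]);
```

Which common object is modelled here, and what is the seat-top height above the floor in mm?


A bench. The seat-top height is 426 mm.

A long slab on four corner posts — a bench. The slab sits at z = 366 with thickness 60, so the top is 366 + 60 = 426 mm.


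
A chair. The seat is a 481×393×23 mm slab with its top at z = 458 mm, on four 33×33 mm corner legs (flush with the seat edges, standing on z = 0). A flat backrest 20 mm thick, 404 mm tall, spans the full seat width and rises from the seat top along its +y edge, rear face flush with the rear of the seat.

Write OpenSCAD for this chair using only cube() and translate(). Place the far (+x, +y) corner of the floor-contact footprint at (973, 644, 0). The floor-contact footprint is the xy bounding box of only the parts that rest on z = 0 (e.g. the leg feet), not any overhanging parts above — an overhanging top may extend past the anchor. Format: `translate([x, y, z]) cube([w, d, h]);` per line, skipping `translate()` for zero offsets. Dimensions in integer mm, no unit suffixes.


translate([492, 251, 435]) cube([481, 393, 23]);
translate([492, 251, 0]) cube([33, 33, 435]);
translate([940, 251, 0]) cube([33, 33, 435]);
translate([492, 611, 0]) cube([33, 33, 435]);
translate([940, 611, 0]) cube([33, 33, 435]);
translate([492, 624, 458]) cube([481, 20, 404]);


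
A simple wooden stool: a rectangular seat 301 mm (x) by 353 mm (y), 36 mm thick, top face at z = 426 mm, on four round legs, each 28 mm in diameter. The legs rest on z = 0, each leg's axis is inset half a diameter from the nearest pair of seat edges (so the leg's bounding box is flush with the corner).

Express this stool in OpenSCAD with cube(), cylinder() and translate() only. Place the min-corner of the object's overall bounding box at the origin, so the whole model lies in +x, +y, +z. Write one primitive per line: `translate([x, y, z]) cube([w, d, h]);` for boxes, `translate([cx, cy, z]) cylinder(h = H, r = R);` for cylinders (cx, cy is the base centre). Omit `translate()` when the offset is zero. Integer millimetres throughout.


// leg_h = 426 - 36 = 390
translate([0, 0, 390]) cube([301, 353, 36]);
translate([14, 14, 0]) cylinder(h = 390, r = 14);
translate([287, 14, 0]) cylinder(h = 390, r = 14);
translate([14, 339, 0]) cylinder(h = 390, r = 14);
translate([287, 339, 0]) cylinder(h = 390, r = 14);


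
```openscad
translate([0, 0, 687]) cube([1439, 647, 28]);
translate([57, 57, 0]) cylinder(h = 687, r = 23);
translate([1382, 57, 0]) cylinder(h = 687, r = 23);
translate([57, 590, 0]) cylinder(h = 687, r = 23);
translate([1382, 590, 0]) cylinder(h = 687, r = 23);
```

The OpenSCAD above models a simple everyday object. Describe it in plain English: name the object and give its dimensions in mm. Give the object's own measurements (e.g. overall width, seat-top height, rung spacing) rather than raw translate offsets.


A table: top 1439 mm (x) × 647 mm (y), 28 mm thick, upper face at z = 715 mm, on four round legs of 46 mm diameter, each leg's bounding box inset 34 mm from the nearest pair of top edges from z = 0 to the bottom of the top.


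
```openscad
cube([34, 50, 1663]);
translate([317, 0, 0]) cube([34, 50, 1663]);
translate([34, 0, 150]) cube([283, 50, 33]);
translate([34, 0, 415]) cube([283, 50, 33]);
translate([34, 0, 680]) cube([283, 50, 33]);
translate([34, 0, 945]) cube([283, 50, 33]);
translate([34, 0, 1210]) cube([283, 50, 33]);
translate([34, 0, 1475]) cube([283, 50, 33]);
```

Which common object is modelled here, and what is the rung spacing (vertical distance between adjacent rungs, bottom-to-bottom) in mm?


A ladder. The rung spacing is 265 mm.

Two tall 34×50 posts with 6 short bars between them — a ladder. Adjacent rungs sit at z = 150 and z = 415, so the spacing is 415 − 150 = 265 mm.


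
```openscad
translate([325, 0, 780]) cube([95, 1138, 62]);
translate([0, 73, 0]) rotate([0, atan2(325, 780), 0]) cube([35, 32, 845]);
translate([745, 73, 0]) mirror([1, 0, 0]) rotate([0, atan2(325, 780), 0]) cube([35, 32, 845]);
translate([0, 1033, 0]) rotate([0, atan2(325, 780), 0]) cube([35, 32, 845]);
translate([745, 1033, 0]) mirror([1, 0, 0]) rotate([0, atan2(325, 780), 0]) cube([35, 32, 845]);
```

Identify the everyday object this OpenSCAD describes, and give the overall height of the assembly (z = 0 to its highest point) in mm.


A sawhorse. The overall height is 842 mm.

A beam across two mirrored pairs of raked legs — a sawhorse. The beam's underside is at z = 780 (matching the legs' vertical rise in atan2(325, 780)) and the beam is 62 mm tall, so its top is at 780 + 62 = 842 mm. The raked legs top out at the beam's underside, so that is the highest point.


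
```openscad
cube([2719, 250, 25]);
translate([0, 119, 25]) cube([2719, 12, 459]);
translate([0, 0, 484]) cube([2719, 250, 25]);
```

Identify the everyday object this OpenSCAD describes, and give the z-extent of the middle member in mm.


An I-beam. The web height is 459 mm.

Two wide flanges with a thin centred web — an I-beam. Overall 509 mm minus two 25 mm flanges gives a web of 509 − 2·25 = 459 mm.


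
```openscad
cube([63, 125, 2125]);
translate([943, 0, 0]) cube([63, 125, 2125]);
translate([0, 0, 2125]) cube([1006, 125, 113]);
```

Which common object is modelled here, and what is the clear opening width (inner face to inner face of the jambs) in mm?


A door frame. The clear opening width is 880 mm.

Two 2125 mm tall posts with a header on top — a door frame. The left jamb is 63 mm wide at x = 0; the right jamb starts at x = 943. The clear opening is 943 − 63 = 880 mm.


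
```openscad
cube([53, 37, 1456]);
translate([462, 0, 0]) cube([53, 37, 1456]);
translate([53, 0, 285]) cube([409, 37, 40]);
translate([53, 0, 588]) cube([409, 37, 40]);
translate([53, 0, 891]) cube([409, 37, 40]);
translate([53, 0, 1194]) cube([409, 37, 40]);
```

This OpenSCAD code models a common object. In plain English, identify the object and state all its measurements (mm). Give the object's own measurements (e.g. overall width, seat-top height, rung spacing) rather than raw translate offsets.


A straight ladder. Two 53×37 mm vertical rails, 1456 mm tall, stand 515 mm apart (outside-to-outside) with their front faces coplanar on the −y side. 4 rungs, each 37 mm deep and 40 mm tall, span between the inner faces of the rails, front faces flush with the rails. The lowest rung's underside is at z = 285 mm and rungs are spaced 303 mm apart (underside to underside).


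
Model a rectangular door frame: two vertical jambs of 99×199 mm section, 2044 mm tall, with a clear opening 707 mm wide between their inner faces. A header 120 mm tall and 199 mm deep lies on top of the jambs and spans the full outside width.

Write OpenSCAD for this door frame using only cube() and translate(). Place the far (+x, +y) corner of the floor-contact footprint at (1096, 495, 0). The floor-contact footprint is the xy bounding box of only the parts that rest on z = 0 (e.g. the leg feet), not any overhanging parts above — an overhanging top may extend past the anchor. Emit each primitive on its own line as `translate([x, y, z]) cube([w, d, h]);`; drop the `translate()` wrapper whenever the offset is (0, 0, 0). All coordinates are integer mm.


translate([191, 296, 0]) cube([99, 199, 2044]);
translate([997, 296, 0]) cube([99, 199, 2044]);
translate([191, 296, 2044]) cube([905, 199, 120]);


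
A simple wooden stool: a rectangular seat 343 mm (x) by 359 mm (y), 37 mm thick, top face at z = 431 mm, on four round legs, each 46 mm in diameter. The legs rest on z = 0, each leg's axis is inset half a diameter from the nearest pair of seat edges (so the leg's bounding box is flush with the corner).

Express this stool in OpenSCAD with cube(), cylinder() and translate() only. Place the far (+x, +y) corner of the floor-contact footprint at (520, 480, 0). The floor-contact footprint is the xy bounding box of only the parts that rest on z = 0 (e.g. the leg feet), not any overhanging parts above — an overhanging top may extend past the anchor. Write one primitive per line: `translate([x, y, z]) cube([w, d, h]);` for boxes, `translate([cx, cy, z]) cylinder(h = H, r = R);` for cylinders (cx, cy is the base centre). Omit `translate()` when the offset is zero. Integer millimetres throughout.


translate([177, 121, 394]) cube([343, 359, 37]);
translate([200, 144, 0]) cylinder(h = 394, r = 23);
translate([497, 144, 0]) cylinder(h = 394, r = 23);
translate([200, 457, 0]) cylinder(h = 394, r = 23);
translate([497, 457, 0]) cylinder(h = 394, r = 23);


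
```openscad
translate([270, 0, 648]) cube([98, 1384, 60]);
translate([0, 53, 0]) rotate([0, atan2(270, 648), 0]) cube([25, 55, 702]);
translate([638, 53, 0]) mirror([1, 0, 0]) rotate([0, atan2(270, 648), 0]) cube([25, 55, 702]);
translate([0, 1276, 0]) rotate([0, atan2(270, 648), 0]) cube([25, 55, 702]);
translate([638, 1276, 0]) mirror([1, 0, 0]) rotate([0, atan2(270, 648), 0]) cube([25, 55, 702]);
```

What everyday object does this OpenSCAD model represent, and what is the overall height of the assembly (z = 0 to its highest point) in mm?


A sawhorse. The overall height is 708 mm.

A beam across two mirrored pairs of raked legs — a sawhorse. The beam's underside is at z = 648 (matching the legs' vertical rise in atan2(270, 648)) and the beam is 60 mm tall, so its top is at 648 + 60 = 708 mm. The raked legs top out at the beam's underside, so that is the highest point.


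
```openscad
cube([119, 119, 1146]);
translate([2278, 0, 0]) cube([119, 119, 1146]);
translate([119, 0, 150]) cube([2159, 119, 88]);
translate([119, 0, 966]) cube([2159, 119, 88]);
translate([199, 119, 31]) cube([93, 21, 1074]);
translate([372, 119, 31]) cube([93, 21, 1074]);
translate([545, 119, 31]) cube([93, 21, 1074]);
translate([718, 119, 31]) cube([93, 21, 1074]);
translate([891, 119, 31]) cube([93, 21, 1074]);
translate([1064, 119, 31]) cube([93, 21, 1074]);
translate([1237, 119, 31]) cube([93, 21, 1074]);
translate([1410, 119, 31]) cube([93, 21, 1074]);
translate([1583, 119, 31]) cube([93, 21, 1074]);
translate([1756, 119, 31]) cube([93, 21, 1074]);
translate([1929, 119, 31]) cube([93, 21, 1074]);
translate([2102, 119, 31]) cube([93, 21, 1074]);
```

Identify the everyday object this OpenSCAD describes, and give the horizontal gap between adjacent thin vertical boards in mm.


A fence section. The picket gap is 80 mm.

Two posts, two rails, 12 pickets — a fence section. Span 2159 mm holds 12 pickets of 93 mm with 13 equal gaps: ⌊(2159 − 12·93) / 13⌋ = 80 mm.


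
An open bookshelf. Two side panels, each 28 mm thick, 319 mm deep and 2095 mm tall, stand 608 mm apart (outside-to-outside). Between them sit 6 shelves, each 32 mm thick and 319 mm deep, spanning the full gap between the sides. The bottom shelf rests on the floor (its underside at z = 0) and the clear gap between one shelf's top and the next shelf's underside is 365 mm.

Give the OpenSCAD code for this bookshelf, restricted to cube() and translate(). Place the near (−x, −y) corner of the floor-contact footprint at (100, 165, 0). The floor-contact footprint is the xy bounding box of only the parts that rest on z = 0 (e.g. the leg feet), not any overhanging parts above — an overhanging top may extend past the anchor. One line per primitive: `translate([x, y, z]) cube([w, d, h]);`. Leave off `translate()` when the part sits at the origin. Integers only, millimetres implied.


translate([100, 165, 0]) cube([28, 319, 2095]);
translate([680, 165, 0]) cube([28, 319, 2095]);
translate([128, 165, 0]) cube([552, 319, 32]);
translate([128, 165, 397]) cube([552, 319, 32]);
translate([128, 165, 794]) cube([552, 319, 32]);
translate([128, 165, 1191]) cube([552, 319, 32]);
translate([128, 165, 1588]) cube([552, 319, 32]);
translate([128, 165, 1985]) cube([552, 319, 32]);


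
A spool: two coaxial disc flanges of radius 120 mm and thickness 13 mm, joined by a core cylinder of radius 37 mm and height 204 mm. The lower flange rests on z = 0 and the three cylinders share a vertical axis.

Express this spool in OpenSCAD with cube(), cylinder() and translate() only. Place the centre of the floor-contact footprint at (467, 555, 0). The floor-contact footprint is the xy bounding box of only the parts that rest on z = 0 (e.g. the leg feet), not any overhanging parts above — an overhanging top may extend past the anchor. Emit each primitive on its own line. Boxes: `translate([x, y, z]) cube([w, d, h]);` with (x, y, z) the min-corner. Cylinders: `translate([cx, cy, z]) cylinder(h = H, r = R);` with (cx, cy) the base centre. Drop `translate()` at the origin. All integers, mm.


translate([467, 555, 0]) cylinder(h = 13, r = 120);
translate([467, 555, 13]) cylinder(h = 204, r = 37);
translate([467, 555, 217]) cylinder(h = 13, r = 120);


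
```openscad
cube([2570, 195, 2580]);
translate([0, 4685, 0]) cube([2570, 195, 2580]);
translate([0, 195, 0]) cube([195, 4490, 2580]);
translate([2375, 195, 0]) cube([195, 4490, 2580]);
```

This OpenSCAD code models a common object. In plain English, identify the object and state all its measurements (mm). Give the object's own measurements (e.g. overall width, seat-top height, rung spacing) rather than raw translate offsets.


The wall frame of a small rectangular building: four walls, each 2580 mm tall and 195 mm thick, enclosing a footprint 2570 mm (x) by 4880 mm (y) outside-to-outside, with no floor or roof. The front and back walls (the −y and +y sides) span the full width; the two side walls fit between them.


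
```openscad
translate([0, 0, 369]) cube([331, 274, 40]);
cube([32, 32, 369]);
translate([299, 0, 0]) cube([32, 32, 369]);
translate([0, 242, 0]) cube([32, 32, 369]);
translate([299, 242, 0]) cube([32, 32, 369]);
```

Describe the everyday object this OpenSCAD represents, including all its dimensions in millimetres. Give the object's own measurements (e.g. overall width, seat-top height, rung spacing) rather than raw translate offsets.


A four-legged stool. The seat is a 331×274×40 mm slab whose top surface is at z = 409 mm; four square legs, each 32×32 mm in cross-section, run from the floor (z = 0) to the underside of the seat, each flush with a corner of the seat.


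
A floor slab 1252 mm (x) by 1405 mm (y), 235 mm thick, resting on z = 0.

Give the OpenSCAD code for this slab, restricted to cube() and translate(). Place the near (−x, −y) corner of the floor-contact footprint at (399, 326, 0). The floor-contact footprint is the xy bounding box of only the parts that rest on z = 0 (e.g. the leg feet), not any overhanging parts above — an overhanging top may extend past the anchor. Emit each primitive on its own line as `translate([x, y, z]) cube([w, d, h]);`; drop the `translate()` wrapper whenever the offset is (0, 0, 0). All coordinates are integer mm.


translate([399, 326, 0]) cube([1252, 1405, 235]);


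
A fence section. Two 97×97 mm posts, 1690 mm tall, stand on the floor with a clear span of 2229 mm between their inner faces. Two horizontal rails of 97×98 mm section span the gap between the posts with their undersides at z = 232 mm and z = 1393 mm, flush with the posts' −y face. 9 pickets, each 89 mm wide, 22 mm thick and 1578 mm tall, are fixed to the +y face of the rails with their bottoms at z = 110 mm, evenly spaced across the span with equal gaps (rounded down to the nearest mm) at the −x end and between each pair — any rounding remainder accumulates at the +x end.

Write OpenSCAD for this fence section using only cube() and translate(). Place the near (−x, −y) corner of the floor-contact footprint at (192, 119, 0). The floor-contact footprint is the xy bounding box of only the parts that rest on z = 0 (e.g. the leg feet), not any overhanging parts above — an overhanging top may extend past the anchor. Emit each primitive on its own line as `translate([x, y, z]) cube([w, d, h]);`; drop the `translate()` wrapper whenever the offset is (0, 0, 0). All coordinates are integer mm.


translate([192, 119, 0]) cube([97, 97, 1690]);
translate([2518, 119, 0]) cube([97, 97, 1690]);
translate([289, 119, 232]) cube([2229, 97, 98]);
translate([289, 119, 1393]) cube([2229, 97, 98]);
translate([431, 216, 110]) cube([89, 22, 1578]);
translate([662, 216, 110]) cube([89, 22, 1578]);
translate([893, 216, 110]) cube([89, 22, 1578]);
translate([1124, 216, 110]) cube([89, 22, 1578]);
translate([1355, 216, 110]) cube([89, 22, 1578]);
translate([1586, 216, 110]) cube([89, 22, 1578]);
translate([1817, 216, 110]) cube([89, 22, 1578]);
translate([2048, 216, 110]) cube([89, 22, 1578]);
translate([2279, 216, 110]) cube([89, 22, 1578]);


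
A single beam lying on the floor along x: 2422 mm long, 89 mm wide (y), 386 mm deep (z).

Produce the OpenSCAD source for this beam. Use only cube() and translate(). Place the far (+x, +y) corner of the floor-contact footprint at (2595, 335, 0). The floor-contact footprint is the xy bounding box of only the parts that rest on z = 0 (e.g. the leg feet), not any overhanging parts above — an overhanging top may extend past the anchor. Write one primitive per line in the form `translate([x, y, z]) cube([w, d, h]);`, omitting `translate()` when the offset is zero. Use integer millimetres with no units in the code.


translate([173, 246, 0]) cube([2422, 89, 386]);


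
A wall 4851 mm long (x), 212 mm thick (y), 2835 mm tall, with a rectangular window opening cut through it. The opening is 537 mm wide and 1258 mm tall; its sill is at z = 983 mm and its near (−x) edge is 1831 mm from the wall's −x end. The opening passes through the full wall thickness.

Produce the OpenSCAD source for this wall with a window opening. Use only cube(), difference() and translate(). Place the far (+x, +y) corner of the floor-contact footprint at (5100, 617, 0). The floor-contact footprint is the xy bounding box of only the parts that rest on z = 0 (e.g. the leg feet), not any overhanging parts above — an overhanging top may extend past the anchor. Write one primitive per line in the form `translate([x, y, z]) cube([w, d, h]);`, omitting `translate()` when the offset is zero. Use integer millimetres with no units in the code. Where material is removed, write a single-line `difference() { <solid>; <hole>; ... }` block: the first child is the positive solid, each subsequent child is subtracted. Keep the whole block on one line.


difference() { translate([249, 405, 0]) cube([4851, 212, 2835]); translate([2080, 405, 983]) cube([537, 212, 1258]); }


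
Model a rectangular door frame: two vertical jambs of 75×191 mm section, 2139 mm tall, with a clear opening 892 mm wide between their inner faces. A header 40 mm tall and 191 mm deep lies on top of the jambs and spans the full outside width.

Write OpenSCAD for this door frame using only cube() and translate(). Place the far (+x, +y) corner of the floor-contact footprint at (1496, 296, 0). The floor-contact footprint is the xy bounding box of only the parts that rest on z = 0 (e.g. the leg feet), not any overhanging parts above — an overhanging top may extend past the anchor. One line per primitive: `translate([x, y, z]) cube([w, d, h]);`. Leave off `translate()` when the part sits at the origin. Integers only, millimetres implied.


translate([454, 105, 0]) cube([75, 191, 2139]);
translate([1421, 105, 0]) cube([75, 191, 2139]);
translate([454, 105, 2139]) cube([1042, 191, 40]);


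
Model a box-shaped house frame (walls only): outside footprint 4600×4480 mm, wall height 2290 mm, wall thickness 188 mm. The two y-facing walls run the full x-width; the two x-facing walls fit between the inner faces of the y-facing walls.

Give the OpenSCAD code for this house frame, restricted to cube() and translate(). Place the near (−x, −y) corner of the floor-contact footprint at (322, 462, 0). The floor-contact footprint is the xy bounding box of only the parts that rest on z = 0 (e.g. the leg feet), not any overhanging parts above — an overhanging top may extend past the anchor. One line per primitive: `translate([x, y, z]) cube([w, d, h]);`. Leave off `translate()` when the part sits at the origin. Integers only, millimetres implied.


translate([322, 462, 0]) cube([4600, 188, 2290]);
translate([322, 4754, 0]) cube([4600, 188, 2290]);
translate([322, 650, 0]) cube([188, 4104, 2290]);
translate([4734, 650, 0]) cube([188, 4104, 2290]);


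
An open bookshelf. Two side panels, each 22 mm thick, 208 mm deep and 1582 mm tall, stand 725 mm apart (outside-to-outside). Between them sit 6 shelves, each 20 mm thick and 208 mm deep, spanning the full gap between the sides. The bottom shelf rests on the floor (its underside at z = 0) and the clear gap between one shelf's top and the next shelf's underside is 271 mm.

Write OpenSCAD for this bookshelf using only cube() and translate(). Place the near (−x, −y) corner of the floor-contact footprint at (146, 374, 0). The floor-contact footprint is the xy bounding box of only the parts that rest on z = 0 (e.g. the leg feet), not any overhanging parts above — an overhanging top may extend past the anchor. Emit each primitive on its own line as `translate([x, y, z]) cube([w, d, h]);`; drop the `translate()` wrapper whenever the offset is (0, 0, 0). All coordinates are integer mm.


translate([146, 374, 0]) cube([22, 208, 1582]);
translate([849, 374, 0]) cube([22, 208, 1582]);
translate([168, 374, 0]) cube([681, 208, 20]);
translate([168, 374, 291]) cube([681, 208, 20]);
translate([168, 374, 582]) cube([681, 208, 20]);
translate([168, 374, 873]) cube([681, 208, 20]);
translate([168, 374, 1164]) cube([681, 208, 20]);
translate([168, 374, 1455]) cube([681, 208, 20]);


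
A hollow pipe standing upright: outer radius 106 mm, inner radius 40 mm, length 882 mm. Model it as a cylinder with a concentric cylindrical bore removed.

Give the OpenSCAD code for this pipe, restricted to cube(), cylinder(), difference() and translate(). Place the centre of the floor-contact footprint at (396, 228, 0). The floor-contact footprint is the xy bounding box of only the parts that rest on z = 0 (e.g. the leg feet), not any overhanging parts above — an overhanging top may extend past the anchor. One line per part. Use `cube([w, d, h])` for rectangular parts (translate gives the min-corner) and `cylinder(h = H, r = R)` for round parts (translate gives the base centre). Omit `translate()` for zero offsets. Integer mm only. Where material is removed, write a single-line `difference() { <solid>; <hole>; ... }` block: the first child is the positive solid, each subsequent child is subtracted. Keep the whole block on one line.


difference() { translate([396, 228, 0]) cylinder(h = 882, r = 106); translate([396, 228, 0]) cylinder(h = 882, r = 40); }


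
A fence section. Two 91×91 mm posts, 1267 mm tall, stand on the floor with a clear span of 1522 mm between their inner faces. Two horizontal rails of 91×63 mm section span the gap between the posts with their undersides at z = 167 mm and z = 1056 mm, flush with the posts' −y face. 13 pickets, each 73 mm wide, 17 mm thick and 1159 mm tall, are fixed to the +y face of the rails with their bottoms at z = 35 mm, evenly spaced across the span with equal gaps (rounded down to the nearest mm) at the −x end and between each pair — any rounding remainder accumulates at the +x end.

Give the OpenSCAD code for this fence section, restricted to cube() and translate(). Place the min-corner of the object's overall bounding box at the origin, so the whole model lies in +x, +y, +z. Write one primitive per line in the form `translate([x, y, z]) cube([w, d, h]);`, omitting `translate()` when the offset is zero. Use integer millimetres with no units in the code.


cube([91, 91, 1267]);
translate([1613, 0, 0]) cube([91, 91, 1267]);
translate([91, 0, 167]) cube([1522, 91, 63]);
translate([91, 0, 1056]) cube([1522, 91, 63]);
translate([131, 91, 35]) cube([73, 17, 1159]);
translate([244, 91, 35]) cube([73, 17, 1159]);
translate([357, 91, 35]) cube([73, 17, 1159]);
translate([470, 91, 35]) cube([73, 17, 1159]);
translate([583, 91, 35]) cube([73, 17, 1159]);
translate([696, 91, 35]) cube([73, 17, 1159]);
translate([809, 91, 35]) cube([73, 17, 1159]);
translate([922, 91, 35]) cube([73, 17, 1159]);
translate([1035, 91, 35]) cube([73, 17, 1159]);
translate([1148, 91, 35]) cube([73, 17, 1159]);
translate([1261, 91, 35]) cube([73, 17, 1159]);
translate([1374, 91, 35]) cube([73, 17, 1159]);
translate([1487, 91, 35]) cube([73, 17, 1159]);


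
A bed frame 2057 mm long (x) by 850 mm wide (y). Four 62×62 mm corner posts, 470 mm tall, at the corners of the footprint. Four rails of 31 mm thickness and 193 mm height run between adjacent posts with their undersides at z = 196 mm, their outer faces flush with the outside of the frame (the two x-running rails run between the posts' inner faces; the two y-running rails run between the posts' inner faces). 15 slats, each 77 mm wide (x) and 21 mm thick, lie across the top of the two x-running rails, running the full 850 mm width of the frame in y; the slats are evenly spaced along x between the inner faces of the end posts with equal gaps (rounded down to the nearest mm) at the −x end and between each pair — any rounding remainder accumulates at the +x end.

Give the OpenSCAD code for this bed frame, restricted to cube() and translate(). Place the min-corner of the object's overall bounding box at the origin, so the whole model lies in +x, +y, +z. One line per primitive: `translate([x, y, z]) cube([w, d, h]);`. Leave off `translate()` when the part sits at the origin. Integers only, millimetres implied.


// slat z = rail_z + rail_h = 196 + 193 = 389
// slat gap = ⌊(1933 − 15·77) / 16⌋ = 48
cube([62, 62, 470]);
translate([0, 788, 0]) cube([62, 62, 470]);
translate([1995, 0, 0]) cube([62, 62, 470]);
translate([1995, 788, 0]) cube([62, 62, 470]);
translate([62, 0, 196]) cube([1933, 31, 193]);
translate([62, 819, 196]) cube([1933, 31, 193]);
translate([0, 62, 196]) cube([31, 726, 193]);
translate([2026, 62, 196]) cube([31, 726, 193]);
translate([110, 0, 389]) cube([77, 850, 21]);
translate([235, 0, 389]) cube([77, 850, 21]);
translate([360, 0, 389]) cube([77, 850, 21]);
translate([485, 0, 389]) cube([77, 850, 21]);
translate([610, 0, 389]) cube([77, 850, 21]);
translate([735, 0, 389]) cube([77, 850, 21]);
translate([860, 0, 389]) cube([77, 850, 21]);
translate([985, 0, 389]) cube([77, 850, 21]);
translate([1110, 0, 389]) cube([77, 850, 21]);
translate([1235, 0, 389]) cube([77, 850, 21]);
translate([1360, 0, 389]) cube([77, 850, 21]);
translate([1485, 0, 389]) cube([77, 850, 21]);
translate([1610, 0, 389]) cube([77, 850, 21]);
translate([1735, 0, 389]) cube([77, 850, 21]);
translate([1860, 0, 389]) cube([77, 850, 21]);


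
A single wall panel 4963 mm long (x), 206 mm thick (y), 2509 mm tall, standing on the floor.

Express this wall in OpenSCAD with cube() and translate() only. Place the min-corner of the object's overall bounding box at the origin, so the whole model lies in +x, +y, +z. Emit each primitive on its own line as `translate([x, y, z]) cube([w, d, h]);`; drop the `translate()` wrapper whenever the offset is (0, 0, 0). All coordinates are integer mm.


cube([4963, 206, 2509]);


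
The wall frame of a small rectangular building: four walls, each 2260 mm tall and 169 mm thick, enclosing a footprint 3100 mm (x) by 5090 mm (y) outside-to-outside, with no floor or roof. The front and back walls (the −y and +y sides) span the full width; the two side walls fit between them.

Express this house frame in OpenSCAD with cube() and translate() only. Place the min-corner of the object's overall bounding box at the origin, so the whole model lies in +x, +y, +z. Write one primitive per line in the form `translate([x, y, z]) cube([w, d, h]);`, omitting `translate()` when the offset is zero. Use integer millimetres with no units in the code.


cube([3100, 169, 2260]);
translate([0, 4921, 0]) cube([3100, 169, 2260]);
translate([0, 169, 0]) cube([169, 4752, 2260]);
translate([2931, 169, 0]) cube([169, 4752, 2260]);
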